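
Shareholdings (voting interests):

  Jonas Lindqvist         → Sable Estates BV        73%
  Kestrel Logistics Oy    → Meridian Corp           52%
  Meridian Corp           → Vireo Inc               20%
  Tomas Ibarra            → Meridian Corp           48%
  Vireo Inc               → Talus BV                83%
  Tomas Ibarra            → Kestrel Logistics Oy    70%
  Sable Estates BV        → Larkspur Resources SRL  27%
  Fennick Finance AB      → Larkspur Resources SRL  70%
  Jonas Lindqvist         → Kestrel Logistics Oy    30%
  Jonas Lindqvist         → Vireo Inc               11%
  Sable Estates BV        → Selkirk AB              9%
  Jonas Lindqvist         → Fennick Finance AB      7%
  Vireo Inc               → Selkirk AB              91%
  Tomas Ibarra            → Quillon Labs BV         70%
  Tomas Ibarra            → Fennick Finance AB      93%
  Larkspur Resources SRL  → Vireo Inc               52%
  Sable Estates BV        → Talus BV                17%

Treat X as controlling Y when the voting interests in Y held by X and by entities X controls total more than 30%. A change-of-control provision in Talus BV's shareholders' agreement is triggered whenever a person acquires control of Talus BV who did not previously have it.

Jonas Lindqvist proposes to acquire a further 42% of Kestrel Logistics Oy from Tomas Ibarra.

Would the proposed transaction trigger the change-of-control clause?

The purchase adds only to Jonas's holdings (Tomas's stake shrinks), so Jonas is the only person who could newly come to control Talus.
Jonas holds 73% of Sable, so Jonas controls Sable.
In Talus, Jonas's side holds only 17%, not > 30%.
So before the transaction, Jonas does not control Talus.
After the purchase, Jonas's direct stake in Kestrel rises to 30% + 42% = 72%, and Tomas's stake falls to 28%.
Jonas holds 72% of Kestrel, so Jonas controls Kestrel.
Kestrel holds 52% of Meridian, so Jonas controls Meridian.
Jonas and Meridian together hold 11% + 20% = 31% of Vireo, so Jonas controls Vireo.
Vireo and Sable together hold 83% + 17% = 100% of Talus, so Jonas controls Talus.
Jonas did not control Talus before and does after, so the clause is triggered.

Yes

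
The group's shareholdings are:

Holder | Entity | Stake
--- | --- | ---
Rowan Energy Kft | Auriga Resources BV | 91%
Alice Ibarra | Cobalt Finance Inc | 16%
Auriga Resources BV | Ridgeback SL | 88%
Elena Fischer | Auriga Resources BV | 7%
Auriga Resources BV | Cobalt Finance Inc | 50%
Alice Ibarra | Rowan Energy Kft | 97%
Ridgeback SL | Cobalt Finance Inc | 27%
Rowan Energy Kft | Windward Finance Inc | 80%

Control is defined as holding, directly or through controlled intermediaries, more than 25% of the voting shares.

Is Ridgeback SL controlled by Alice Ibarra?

Yes

Alice holds 97% of Rowan, so Alice controls Rowan.
Rowan holds 91% of Auriga, so Alice controls Auriga.
Auriga holds 88% of Ridgeback, so Alice controls Ridgeback.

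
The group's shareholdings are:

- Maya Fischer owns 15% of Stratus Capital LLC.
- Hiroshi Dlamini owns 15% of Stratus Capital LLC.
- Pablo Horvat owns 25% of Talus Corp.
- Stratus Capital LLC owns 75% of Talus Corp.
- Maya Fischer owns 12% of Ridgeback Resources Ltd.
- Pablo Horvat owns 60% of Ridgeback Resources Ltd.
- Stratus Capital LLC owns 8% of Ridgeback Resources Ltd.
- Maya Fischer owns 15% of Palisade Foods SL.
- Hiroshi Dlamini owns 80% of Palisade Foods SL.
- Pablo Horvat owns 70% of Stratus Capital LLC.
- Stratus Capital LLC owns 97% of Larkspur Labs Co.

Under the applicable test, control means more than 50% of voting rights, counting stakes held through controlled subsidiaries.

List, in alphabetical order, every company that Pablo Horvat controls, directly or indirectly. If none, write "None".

Larkspur Labs Co, Ridgeback Resources Ltd, Stratus Capital LLC, Talus Corp

Pablo holds 70% of Stratus, so Pablo controls Stratus.
Pablo and Stratus together hold 60% + 8% = 68% of Ridgeback, so Pablo controls Ridgeback.
Stratus and Pablo together hold 75% + 25% = 100% of Talus, so Pablo controls Talus.
Stratus holds 97% of Larkspur, so Pablo controls Larkspur.
No other company's threshold is met.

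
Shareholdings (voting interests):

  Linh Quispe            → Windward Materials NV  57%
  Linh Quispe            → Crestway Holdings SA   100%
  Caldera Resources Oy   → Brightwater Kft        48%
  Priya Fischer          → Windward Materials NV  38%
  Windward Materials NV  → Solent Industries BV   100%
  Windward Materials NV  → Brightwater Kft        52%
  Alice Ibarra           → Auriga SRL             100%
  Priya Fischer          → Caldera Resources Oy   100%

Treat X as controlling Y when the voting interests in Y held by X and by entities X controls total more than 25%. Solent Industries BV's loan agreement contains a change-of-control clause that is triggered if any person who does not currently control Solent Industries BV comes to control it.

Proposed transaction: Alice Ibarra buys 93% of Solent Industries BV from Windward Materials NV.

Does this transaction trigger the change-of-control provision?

The purchase adds only to Alice's holdings (Windward's stake shrinks), so Alice is the only person who could newly come to control Solent.
Alice holds 100% of Auriga, so Alice controls Auriga.
Neither Alice nor any entity Alice controls holds any voting interest in Solent.
So before the transaction, Alice does not control Solent.
After the purchase, Alice holds 93% of Solent directly, and Windward's stake falls to 7%.
Alice holds 93% of Solent, so Alice controls Solent.
Alice did not control Solent before and does after, so the clause is triggered.

Yes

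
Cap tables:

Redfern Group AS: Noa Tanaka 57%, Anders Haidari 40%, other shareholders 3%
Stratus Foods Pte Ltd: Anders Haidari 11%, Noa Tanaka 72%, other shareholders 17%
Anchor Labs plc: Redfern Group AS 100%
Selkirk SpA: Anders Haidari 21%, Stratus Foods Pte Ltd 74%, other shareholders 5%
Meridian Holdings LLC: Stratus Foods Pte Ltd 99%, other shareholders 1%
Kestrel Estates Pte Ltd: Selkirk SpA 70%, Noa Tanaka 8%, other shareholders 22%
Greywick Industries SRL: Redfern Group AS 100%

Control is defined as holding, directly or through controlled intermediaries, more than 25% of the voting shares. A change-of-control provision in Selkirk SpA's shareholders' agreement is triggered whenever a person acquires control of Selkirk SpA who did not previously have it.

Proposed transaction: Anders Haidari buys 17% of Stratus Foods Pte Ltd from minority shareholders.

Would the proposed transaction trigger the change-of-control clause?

Yes

The purchase changes only Anders's holdings, so Anders is the only person who could newly come to control Selkirk.
Anders holds 40% of Redfern, so Anders controls Redfern.
Redfern holds 100% of Anchor, so Anders controls Anchor.
Redfern holds 100% of Greywick, so Anders controls Greywick.
In Selkirk, Anders's side holds only 21%, not > 25%.
So before the transaction, Anders does not control Selkirk.
After the purchase, Anders's direct stake in Stratus rises to 11% + 17% = 28%.
Anders holds 28% of Stratus, so Anders controls Stratus.
Anders and Stratus together hold 21% + 74% = 95% of Selkirk, so Anders controls Selkirk.
Anders did not control Selkirk before and does after, so the clause is triggered.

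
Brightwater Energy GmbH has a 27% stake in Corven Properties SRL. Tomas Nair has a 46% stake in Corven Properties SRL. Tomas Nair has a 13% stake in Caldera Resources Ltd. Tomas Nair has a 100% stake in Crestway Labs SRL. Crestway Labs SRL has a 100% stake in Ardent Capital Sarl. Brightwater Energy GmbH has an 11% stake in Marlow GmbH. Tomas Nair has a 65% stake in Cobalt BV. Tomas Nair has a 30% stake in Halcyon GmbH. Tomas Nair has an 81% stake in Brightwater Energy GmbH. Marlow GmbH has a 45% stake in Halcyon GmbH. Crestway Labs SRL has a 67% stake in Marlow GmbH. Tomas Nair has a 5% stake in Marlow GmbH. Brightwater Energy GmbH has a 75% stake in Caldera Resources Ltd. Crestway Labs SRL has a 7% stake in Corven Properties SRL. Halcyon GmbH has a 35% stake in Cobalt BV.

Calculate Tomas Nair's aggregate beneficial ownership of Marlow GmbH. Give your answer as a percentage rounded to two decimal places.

80.91%

Tomas reaches Marlow along 3 paths.
Direct stake: 5% = 5%.
Via Crestway: 100% × 67% = 67%.
Via Brightwater: 81% × 11% = 8.91%.
Total: 5% + 67% + 8.91% = 80.91%.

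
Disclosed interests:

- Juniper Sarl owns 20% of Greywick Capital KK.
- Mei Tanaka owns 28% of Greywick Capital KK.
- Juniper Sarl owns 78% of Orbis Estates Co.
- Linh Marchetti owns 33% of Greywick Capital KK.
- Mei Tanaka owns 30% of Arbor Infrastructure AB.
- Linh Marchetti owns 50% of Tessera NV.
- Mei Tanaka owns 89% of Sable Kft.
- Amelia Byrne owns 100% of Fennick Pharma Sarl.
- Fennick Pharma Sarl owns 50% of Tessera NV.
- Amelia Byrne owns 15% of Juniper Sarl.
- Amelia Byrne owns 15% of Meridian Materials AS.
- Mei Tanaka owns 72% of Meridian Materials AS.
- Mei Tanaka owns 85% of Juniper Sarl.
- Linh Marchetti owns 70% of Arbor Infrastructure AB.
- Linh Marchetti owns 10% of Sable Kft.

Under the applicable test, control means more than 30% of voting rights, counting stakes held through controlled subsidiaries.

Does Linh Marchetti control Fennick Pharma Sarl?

No

Linh holds 70% of Arbor, so Linh controls Arbor.
Linh holds 50% of Tessera, so Linh controls Tessera.
Linh holds 33% of Greywick, so Linh controls Greywick.
Neither Linh nor any entity Linh controls holds any voting interest in Fennick.
So Linh does not control Fennick.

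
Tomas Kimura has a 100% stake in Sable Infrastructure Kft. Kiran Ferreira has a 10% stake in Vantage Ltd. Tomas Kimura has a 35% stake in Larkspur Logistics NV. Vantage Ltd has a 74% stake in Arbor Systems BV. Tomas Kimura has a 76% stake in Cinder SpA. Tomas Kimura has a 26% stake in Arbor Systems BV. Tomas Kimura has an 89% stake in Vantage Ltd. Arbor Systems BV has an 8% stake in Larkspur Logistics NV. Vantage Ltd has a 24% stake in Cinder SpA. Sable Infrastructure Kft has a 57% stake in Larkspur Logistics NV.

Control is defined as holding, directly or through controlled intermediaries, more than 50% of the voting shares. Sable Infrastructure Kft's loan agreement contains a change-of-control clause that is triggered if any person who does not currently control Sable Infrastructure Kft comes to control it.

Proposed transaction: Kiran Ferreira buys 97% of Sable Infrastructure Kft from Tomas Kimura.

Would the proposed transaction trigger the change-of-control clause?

Yes

The purchase adds only to Kiran's holdings (Tomas's stake shrinks), so Kiran is the only person who could newly come to control Sable.
Kiran's largest direct stake is 10% in Vantage, which does not meet the threshold, so Kiran controls no company.
Neither Kiran nor any entity Kiran controls holds any voting interest in Sable.
So before the transaction, Kiran does not control Sable.
After the purchase, Kiran holds 97% of Sable directly, and Tomas's stake falls to 3%.
Kiran holds 97% of Sable, so Kiran controls Sable.
Kiran did not control Sable before and does after, so the clause is triggered.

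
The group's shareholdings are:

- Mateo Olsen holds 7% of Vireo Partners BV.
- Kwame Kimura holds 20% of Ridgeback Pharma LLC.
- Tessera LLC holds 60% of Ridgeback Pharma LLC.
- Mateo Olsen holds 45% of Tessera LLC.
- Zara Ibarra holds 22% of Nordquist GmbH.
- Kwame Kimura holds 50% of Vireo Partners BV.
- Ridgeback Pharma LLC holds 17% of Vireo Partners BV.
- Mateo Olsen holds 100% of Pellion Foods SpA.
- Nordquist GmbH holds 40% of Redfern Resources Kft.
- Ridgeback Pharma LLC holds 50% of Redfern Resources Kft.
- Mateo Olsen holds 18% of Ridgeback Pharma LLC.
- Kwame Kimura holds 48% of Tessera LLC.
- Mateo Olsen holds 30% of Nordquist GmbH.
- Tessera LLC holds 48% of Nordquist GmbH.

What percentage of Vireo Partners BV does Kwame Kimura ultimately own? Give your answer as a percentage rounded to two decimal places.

Kwame reaches Vireo along 3 paths.
Direct stake: 50% = 50%.
Via Tessera → Ridgeback: 48% × 60% × 17% = 4.896%.
Via Ridgeback: 20% × 17% = 3.4%.
Total: 50% + 4.896% + 3.4% = 58.296%.
Rounded: 58.30%.

58.30%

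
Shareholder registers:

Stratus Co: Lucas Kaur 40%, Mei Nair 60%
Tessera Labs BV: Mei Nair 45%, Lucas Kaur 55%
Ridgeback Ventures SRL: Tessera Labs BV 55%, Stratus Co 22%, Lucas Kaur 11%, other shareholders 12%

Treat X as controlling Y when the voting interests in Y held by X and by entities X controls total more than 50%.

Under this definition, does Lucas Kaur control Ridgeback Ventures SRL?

Lucas holds 55% of Tessera, so Lucas controls Tessera.
Tessera and Lucas together hold 55% + 11% = 66% of Ridgeback, so Lucas controls Ridgeback.

Yes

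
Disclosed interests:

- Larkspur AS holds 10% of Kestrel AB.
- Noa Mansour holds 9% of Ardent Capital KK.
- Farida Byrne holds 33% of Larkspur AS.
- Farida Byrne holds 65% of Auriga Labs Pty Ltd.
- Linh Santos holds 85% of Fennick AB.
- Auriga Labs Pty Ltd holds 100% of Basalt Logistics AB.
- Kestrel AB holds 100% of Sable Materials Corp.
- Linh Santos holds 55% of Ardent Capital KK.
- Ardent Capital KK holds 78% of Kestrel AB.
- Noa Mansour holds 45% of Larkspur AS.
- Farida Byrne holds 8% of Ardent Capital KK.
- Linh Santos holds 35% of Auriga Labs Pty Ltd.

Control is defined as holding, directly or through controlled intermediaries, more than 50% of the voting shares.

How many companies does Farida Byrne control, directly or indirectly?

Farida holds 65% of Auriga, so Farida controls Auriga.
Auriga holds 100% of Basalt, so Farida controls Basalt.
No other company's threshold is met.
Farida controls 2 companies.

2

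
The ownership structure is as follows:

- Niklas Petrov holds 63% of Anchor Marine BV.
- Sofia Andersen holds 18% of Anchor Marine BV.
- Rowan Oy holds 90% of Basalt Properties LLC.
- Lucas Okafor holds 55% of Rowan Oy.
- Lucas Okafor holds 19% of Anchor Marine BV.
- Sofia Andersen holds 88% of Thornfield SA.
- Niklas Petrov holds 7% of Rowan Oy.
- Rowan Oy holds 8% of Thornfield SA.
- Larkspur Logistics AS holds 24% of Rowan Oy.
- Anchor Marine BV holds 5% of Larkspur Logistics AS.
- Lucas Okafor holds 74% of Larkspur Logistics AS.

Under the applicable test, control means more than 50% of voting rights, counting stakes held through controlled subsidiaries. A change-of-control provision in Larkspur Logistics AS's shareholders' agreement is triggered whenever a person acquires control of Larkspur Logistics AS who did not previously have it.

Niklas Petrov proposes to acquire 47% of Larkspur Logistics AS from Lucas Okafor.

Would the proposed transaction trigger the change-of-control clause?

Yes

The purchase adds only to Niklas's holdings (Lucas's stake shrinks), so Niklas is the only person who could newly come to control Larkspur.
Niklas holds 63% of Anchor, so Niklas controls Anchor.
In Larkspur, Niklas's side holds only 5%, not > 50%.
So before the transaction, Niklas does not control Larkspur.
After the purchase, Niklas holds 47% of Larkspur directly, and Lucas's stake falls to 27%.
Anchor and Niklas together hold 5% + 47% = 52% of Larkspur, so Niklas controls Larkspur.
Niklas did not control Larkspur before and does after, so the clause is triggered.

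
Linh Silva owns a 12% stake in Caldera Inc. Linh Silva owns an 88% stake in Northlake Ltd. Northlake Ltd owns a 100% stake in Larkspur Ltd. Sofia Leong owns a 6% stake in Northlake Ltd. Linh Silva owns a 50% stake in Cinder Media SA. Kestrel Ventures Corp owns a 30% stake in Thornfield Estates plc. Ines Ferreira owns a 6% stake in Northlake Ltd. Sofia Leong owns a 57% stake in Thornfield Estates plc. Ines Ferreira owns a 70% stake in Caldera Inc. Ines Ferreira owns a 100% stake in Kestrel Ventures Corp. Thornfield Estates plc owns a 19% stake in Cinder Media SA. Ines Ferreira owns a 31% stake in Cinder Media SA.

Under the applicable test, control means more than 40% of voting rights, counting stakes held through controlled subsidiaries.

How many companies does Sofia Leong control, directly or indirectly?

Sofia holds 57% of Thornfield, so Sofia controls Thornfield.
No other company's threshold is met.
Sofia controls 1 company.

1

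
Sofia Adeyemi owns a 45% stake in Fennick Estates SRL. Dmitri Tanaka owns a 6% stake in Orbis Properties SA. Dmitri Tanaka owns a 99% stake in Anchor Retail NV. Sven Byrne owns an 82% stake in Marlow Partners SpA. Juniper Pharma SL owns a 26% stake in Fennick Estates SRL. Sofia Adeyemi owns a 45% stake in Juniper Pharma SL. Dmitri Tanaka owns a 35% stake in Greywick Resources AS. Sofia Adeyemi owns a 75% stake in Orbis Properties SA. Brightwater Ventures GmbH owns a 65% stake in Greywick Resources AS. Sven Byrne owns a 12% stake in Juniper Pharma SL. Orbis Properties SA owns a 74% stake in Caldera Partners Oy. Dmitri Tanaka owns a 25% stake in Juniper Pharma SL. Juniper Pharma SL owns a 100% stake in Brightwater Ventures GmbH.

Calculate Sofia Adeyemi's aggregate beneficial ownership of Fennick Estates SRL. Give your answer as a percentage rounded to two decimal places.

56.70%

Sofia reaches Fennick along 2 paths.
Via Juniper: 45% × 26% = 11.7%.
Direct stake: 45% = 45%.
Total: 11.7% + 45% = 56.7%.
Rounded: 56.70%.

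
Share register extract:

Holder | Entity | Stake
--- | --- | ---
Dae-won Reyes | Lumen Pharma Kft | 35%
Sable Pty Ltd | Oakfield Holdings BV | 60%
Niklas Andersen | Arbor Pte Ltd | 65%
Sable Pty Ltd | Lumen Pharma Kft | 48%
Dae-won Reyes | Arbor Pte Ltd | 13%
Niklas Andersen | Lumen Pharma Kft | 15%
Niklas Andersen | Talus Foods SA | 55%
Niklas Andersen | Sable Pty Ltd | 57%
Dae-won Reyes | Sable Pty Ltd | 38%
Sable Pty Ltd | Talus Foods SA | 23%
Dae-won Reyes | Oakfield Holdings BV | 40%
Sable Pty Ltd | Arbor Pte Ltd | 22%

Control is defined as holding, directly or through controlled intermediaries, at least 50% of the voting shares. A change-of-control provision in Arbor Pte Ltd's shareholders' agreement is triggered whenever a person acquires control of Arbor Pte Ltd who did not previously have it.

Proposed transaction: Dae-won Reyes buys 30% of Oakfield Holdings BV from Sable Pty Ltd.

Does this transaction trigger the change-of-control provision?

No

The purchase adds only to Dae-won's holdings (Sable's stake shrinks), so Dae-won is the only person who could newly come to control Arbor.
Dae-won's largest direct stake is 40% in Oakfield, which does not meet the threshold, so Dae-won controls no company.
In Arbor, Dae-won's side holds only 13%, not ≥ 50%.
So before the transaction, Dae-won does not control Arbor.
After the purchase, Dae-won's direct stake in Oakfield rises to 40% + 30% = 70%, and Sable's stake falls to 30%.
Dae-won holds 70% of Oakfield, so Dae-won controls Oakfield.
After the transaction, Dae-won's side holds 13% of Arbor, not ≥ 50%, so Dae-won still does not control Arbor.
No new person acquires control, so the clause is not triggered.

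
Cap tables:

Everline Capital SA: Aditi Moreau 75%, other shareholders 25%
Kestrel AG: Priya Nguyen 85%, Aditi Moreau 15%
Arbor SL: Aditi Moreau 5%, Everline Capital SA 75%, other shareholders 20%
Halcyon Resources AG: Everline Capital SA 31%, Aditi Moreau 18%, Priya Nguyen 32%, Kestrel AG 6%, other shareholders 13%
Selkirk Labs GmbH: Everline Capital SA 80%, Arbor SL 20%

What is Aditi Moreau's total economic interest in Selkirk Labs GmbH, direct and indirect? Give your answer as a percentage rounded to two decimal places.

72.25%

Aditi reaches Selkirk along 3 paths.
Via Everline: 75% × 80% = 60%.
Via Arbor: 5% × 20% = 1%.
Via Everline → Arbor: 75% × 75% × 20% = 11.25%.
Total: 60% + 1% + 11.25% = 72.25%.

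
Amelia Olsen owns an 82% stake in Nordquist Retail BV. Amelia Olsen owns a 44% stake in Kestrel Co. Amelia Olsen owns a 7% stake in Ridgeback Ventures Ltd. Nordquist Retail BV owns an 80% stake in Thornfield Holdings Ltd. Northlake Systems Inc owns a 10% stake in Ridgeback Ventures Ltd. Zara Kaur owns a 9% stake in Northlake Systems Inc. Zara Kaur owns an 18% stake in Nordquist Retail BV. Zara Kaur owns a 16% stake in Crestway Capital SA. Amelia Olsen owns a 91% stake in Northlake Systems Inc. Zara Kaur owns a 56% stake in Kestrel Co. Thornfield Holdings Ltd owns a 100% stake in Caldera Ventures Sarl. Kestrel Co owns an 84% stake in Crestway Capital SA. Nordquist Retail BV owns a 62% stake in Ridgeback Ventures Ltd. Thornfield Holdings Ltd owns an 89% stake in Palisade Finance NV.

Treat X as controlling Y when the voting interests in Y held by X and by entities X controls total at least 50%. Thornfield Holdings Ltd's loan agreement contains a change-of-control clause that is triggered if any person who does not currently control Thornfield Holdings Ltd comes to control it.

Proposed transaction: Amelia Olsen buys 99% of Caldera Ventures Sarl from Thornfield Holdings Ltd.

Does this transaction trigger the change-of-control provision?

No

The purchase adds only to Amelia's holdings (Thornfield's stake shrinks), so Amelia is the only person who could newly come to control Thornfield.
Amelia holds 82% of Nordquist, so Amelia controls Nordquist.
Nordquist holds 80% of Thornfield, so Amelia controls Thornfield.
So Amelia already controls Thornfield before the transaction.
After the purchase, Amelia holds 99% of Caldera directly, and Thornfield's stake falls to 1%.
Amelia controlled Thornfield already, so this is not a new person acquiring control; every other person's position is unchanged or reduced.
No new person acquires control, so the clause is not triggered.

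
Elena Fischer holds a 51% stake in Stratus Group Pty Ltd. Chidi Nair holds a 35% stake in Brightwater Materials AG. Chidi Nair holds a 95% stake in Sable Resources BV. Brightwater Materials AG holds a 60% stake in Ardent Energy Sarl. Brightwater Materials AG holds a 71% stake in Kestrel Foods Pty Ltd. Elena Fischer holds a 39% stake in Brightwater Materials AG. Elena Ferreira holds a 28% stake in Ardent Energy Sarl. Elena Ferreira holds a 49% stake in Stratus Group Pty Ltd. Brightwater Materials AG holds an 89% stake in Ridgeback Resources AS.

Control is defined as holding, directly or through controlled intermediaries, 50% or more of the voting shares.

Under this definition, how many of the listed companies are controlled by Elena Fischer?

1

Elena Fischer holds 51% of Stratus, so Elena Fischer controls Stratus.
No other company's threshold is met.
Elena Fischer controls 1 company.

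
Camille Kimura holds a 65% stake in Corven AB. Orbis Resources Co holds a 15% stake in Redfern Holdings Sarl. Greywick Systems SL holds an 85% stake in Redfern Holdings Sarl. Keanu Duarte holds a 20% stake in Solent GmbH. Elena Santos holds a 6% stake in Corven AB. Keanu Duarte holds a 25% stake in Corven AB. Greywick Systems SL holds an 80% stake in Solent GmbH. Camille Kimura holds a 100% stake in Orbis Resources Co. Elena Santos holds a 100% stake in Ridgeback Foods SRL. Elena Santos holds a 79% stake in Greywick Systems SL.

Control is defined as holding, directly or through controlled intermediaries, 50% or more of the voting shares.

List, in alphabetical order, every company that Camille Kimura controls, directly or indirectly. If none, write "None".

Camille holds 65% of Corven, so Camille controls Corven.
Camille holds 100% of Orbis, so Camille controls Orbis.
No other company's threshold is met.

Corven AB, Orbis Resources Co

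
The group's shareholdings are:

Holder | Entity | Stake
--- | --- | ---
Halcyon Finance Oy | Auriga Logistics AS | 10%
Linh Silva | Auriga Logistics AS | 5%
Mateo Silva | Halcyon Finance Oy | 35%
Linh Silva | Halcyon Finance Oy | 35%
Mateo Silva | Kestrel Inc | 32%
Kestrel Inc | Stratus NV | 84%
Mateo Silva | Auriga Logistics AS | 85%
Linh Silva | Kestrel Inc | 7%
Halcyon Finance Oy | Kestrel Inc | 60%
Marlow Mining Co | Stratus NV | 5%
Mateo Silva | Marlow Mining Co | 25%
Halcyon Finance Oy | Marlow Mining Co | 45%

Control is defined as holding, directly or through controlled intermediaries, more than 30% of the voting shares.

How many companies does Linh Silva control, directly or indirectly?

Linh holds 35% of Halcyon, so Linh controls Halcyon.
Halcyon and Linh together hold 60% + 7% = 67% of Kestrel, so Linh controls Kestrel.
Halcyon holds 45% of Marlow, so Linh controls Marlow.
Marlow and Kestrel together hold 5% + 84% = 89% of Stratus, so Linh controls Stratus.
No other company's threshold is met.
Linh controls 4 companies.

4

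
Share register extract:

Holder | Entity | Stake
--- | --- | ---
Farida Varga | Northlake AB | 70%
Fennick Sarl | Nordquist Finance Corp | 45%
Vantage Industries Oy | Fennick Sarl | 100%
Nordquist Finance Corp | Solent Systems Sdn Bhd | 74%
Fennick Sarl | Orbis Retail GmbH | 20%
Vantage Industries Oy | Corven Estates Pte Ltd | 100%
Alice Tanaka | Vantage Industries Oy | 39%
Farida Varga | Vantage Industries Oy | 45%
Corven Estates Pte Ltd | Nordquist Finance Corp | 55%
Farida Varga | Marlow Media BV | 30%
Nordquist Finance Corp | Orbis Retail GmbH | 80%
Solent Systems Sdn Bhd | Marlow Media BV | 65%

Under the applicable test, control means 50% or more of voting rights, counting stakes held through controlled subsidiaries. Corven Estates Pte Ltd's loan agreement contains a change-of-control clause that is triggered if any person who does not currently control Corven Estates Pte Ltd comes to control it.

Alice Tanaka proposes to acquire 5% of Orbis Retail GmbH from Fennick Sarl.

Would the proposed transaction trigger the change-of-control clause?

No

The purchase adds only to Alice's holdings (Fennick's stake shrinks), so Alice is the only person who could newly come to control Corven.
Alice's largest direct stake is 39% in Vantage, which does not meet the threshold, so Alice controls no company.
Neither Alice nor any entity Alice controls holds any voting interest in Corven.
So before the transaction, Alice does not control Corven.
After the purchase, Alice holds 5% of Orbis directly, and Fennick's stake falls to 15%.
Alice's side now holds 5% of Orbis, not ≥ 50%, so Alice still does not control Orbis.
After the transaction, neither Alice nor any entity Alice controls holds a voting interest in Corven, so Alice still does not control it.
No new person acquires control, so the clause is not triggered.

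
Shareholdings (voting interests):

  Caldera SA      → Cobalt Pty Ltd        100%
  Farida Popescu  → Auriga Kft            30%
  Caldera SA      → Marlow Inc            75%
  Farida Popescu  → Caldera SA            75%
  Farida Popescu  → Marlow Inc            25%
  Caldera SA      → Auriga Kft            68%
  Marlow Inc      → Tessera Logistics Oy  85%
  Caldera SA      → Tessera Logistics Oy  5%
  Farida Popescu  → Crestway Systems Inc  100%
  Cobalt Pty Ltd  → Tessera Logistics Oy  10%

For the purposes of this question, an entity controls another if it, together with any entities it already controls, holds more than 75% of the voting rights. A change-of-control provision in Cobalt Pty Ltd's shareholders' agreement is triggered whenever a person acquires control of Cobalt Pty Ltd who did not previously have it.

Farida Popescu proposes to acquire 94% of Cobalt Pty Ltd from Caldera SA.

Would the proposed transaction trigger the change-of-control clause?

Yes

The purchase adds only to Farida's holdings (Caldera's stake shrinks), so Farida is the only person who could newly come to control Cobalt.
Farida holds 100% of Crestway, so Farida controls Crestway.
Neither Farida nor any entity Farida controls holds any voting interest in Cobalt.
So before the transaction, Farida does not control Cobalt.
After the purchase, Farida holds 94% of Cobalt directly, and Caldera's stake falls to 6%.
Farida holds 94% of Cobalt, so Farida controls Cobalt.
Farida did not control Cobalt before and does after, so the clause is triggered.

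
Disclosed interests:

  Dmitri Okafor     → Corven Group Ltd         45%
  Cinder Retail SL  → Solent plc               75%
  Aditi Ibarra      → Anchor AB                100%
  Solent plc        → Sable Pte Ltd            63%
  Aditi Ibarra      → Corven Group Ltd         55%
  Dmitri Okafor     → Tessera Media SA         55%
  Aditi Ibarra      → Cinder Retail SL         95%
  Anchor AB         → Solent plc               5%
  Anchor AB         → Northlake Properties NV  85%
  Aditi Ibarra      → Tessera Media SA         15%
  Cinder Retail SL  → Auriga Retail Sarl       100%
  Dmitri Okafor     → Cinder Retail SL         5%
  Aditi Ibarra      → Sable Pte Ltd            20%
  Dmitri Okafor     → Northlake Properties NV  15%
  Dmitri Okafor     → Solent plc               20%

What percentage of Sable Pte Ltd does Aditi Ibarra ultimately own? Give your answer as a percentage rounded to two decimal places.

68.04%

Aditi reaches Sable along 3 paths.
Direct stake: 20% = 20%.
Via Cinder → Solent: 95% × 75% × 63% = 44.8875%.
Via Anchor → Solent: 100% × 5% × 63% = 3.15%.
Total: 20% + 44.8875% + 3.15% = 68.0375%.
Rounded: 68.04%.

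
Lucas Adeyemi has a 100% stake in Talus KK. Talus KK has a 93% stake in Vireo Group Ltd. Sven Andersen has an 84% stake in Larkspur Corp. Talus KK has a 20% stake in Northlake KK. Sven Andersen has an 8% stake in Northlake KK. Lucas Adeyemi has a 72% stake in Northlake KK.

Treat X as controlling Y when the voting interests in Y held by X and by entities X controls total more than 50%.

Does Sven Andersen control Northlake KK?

No

Sven holds 84% of Larkspur, so Sven controls Larkspur.
In Northlake, Sven's side holds only 8%, not > 50%.
So Sven does not control Northlake.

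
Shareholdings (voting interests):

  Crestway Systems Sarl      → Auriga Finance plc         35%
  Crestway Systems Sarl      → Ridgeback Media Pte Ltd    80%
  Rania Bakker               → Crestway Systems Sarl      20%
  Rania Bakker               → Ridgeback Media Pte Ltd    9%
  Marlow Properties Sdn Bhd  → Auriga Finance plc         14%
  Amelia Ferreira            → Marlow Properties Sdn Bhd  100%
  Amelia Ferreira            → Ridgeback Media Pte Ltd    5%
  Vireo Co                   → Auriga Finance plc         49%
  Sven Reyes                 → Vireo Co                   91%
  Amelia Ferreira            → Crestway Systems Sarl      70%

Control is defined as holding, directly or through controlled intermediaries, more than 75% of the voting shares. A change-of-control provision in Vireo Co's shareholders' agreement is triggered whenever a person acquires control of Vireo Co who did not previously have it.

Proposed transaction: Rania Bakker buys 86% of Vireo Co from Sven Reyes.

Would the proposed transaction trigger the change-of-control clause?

Yes

The purchase adds only to Rania's holdings (Sven's stake shrinks), so Rania is the only person who could newly come to control Vireo.
Rania's largest direct stake is 20% in Crestway, which does not meet the threshold, so Rania controls no company.
Neither Rania nor any entity Rania controls holds any voting interest in Vireo.
So before the transaction, Rania does not control Vireo.
After the purchase, Rania holds 86% of Vireo directly, and Sven's stake falls to 5%.
Rania holds 86% of Vireo, so Rania controls Vireo.
Rania did not control Vireo before and does after, so the clause is triggered.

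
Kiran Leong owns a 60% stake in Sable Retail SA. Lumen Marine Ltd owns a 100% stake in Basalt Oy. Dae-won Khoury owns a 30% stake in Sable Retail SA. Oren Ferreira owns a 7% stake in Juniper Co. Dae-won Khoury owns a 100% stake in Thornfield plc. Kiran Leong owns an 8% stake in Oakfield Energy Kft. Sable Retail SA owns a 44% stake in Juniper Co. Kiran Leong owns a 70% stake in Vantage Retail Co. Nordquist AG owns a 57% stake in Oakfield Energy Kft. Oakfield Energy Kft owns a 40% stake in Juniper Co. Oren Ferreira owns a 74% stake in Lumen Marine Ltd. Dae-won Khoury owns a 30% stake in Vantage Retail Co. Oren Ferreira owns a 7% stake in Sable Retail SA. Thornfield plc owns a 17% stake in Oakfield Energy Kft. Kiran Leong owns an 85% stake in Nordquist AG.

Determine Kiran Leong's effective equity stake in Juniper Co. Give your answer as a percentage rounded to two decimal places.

48.98%

Kiran reaches Juniper along 3 paths.
Via Oakfield: 8% × 40% = 3.2%.
Via Nordquist → Oakfield: 85% × 57% × 40% = 19.38%.
Via Sable: 60% × 44% = 26.4%.
Total: 3.2% + 19.38% + 26.4% = 48.98%.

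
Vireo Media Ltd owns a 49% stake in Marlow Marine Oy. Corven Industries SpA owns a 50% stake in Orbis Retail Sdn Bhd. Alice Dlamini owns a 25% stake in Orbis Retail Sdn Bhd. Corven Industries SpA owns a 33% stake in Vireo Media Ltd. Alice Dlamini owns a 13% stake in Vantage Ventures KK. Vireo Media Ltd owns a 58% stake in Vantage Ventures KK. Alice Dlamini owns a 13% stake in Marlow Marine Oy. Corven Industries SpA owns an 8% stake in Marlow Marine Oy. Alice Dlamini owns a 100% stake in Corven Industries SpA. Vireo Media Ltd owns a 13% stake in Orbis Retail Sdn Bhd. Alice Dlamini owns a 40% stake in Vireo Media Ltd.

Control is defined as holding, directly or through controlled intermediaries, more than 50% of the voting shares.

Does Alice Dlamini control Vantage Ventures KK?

Alice holds 100% of Corven, so Alice controls Corven.
Corven and Alice together hold 33% + 40% = 73% of Vireo, so Alice controls Vireo.
Alice and Vireo together hold 13% + 58% = 71% of Vantage, so Alice controls Vantage.

Yes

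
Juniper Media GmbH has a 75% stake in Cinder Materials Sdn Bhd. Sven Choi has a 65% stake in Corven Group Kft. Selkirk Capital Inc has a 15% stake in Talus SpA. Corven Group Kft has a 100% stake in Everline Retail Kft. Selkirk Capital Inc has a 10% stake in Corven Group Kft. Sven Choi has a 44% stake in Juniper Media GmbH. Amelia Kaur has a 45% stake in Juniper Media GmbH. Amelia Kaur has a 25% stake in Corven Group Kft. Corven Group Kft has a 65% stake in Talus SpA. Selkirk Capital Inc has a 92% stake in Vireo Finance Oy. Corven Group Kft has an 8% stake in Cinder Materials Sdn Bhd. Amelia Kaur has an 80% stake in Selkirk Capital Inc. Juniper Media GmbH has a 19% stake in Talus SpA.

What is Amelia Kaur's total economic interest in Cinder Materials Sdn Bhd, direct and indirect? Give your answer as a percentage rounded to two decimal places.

36.39%

Amelia reaches Cinder along 3 paths.
Via Juniper: 45% × 75% = 33.75%.
Via Corven: 25% × 8% = 2%.
Via Selkirk → Corven: 80% × 10% × 8% = 0.64%.
Total: 33.75% + 2% + 0.64% = 36.39%.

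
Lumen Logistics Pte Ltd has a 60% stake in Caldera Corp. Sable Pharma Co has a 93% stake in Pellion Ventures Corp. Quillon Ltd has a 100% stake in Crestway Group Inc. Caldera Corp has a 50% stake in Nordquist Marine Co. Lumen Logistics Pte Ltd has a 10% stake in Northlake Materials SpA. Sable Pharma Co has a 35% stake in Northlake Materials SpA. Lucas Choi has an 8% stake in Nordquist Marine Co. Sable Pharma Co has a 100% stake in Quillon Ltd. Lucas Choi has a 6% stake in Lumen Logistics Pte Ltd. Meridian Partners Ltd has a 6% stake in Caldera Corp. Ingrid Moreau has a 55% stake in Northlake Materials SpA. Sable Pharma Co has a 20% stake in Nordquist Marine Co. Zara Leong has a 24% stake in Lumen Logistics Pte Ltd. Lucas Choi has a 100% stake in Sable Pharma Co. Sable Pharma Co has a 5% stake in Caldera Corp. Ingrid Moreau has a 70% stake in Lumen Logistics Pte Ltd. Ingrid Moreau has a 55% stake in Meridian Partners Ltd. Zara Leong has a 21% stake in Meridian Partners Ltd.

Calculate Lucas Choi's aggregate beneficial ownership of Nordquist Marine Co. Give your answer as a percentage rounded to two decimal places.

Lucas reaches Nordquist along 4 paths.
Via Sable: 100% × 20% = 20%.
Via Lumen → Caldera: 6% × 60% × 50% = 1.8%.
Via Sable → Caldera: 100% × 5% × 50% = 2.5%.
Direct stake: 8% = 8%.
Total: 20% + 1.8% + 2.5% + 8% = 32.3%.
Rounded: 32.30%.

32.30%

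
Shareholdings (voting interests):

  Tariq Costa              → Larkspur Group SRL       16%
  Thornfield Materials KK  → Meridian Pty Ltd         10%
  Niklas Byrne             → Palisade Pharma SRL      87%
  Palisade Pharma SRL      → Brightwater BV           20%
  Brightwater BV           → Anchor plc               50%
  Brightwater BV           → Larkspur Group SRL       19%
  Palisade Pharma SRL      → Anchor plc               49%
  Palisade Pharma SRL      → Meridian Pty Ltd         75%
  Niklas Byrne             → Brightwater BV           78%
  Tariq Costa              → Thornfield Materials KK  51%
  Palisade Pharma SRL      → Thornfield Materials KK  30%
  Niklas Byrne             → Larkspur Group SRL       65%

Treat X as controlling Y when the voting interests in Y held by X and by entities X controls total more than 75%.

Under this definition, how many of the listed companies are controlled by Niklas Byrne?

4

Niklas holds 87% of Palisade, so Niklas controls Palisade.
Palisade and Niklas together hold 20% + 78% = 98% of Brightwater, so Niklas controls Brightwater.
Brightwater and Niklas together hold 19% + 65% = 84% of Larkspur, so Niklas controls Larkspur.
Palisade and Brightwater together hold 49% + 50% = 99% of Anchor, so Niklas controls Anchor.
No other company's threshold is met.
Niklas controls 4 companies.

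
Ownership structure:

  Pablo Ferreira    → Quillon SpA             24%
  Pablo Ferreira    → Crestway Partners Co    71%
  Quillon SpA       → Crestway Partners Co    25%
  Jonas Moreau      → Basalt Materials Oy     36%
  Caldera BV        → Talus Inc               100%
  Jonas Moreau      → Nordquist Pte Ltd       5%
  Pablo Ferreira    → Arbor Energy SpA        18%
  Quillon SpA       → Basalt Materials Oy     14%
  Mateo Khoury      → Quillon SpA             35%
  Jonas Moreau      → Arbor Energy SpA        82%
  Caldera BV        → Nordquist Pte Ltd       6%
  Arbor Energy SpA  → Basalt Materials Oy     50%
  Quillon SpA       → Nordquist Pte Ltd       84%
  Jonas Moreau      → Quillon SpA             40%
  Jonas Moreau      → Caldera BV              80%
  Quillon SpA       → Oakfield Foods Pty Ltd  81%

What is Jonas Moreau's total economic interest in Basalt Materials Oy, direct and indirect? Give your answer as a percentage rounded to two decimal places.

82.60%

Jonas reaches Basalt along 3 paths.
Via Arbor: 82% × 50% = 41%.
Direct stake: 36% = 36%.
Via Quillon: 40% × 14% = 5.6%.
Total: 41% + 36% + 5.6% = 82.6%.
Rounded: 82.60%.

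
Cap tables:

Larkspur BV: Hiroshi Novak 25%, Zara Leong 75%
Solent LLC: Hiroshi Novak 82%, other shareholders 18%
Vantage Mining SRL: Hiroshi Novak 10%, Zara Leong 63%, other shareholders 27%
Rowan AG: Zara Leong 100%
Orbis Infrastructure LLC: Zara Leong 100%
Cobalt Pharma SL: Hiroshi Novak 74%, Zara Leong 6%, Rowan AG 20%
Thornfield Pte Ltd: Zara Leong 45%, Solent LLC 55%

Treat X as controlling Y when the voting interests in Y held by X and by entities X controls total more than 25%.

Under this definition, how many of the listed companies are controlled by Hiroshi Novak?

3

Hiroshi holds 82% of Solent, so Hiroshi controls Solent.
Hiroshi holds 74% of Cobalt, so Hiroshi controls Cobalt.
Solent holds 55% of Thornfield, so Hiroshi controls Thornfield.
No other company's threshold is met.
Hiroshi controls 3 companies.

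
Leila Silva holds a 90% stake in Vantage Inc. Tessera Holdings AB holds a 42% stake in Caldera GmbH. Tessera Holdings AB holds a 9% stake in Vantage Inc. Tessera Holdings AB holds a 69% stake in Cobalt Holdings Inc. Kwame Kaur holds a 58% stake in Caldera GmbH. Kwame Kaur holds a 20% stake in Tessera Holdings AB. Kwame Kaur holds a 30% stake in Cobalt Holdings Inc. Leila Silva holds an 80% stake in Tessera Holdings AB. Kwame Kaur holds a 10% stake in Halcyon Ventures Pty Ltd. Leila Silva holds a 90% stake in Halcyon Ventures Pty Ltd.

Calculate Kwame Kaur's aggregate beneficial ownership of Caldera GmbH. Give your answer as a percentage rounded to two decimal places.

66.40%

Kwame reaches Caldera along 2 paths.
Via Tessera: 20% × 42% = 8.4%.
Direct stake: 58% = 58%.
Total: 8.4% + 58% = 66.4%.
Rounded: 66.40%.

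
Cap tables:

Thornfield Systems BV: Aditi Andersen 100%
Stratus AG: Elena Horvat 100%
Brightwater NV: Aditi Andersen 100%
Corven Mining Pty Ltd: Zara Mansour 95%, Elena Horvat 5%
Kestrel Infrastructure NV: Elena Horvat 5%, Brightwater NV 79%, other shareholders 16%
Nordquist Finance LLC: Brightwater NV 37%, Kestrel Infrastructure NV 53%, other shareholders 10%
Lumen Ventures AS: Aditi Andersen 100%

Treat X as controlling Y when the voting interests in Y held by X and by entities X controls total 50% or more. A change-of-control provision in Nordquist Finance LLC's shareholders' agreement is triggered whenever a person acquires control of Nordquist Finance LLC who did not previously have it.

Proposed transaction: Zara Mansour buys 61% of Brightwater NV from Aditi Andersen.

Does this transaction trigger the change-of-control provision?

Yes

The purchase adds only to Zara's holdings (Aditi's stake shrinks), so Zara is the only person who could newly come to control Nordquist.
Zara holds 95% of Corven, so Zara controls Corven.
Neither Zara nor any entity Zara controls holds any voting interest in Nordquist.
So before the transaction, Zara does not control Nordquist.
After the purchase, Zara holds 61% of Brightwater directly, and Aditi's stake falls to 39%.
Zara holds 61% of Brightwater, so Zara controls Brightwater.
Brightwater holds 79% of Kestrel, so Zara controls Kestrel.
Brightwater and Kestrel together hold 37% + 53% = 90% of Nordquist, so Zara controls Nordquist.
Zara did not control Nordquist before and does after, so the clause is triggered.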